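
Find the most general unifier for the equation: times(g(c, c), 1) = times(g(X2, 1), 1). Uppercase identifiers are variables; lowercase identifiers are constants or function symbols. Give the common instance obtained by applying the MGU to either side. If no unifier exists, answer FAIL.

Decompose times/2: g(c, c) = g(X2, 1),  1 = 1.
Decompose g/2: c = X2,  c = 1.
Bind X2 := c; no other remaining equation mentions X2.
Clash: constants c and 1 differ; no unifier exists.

FAIL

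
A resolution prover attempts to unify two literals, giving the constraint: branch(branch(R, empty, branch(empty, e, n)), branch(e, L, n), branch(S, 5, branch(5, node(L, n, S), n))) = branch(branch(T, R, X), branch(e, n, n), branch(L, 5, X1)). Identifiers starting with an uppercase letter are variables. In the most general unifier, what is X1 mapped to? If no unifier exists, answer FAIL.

branch(5, node(n, n, n), n)

Decompose branch/3: branch(R, empty, branch(empty, e, n)) = branch(T, R, X),  branch(e, L, n) = branch(e, n, n),  branch(S, 5, branch(5, node(L, n, S), n)) = branch(L, 5, X1).
Decompose branch/3: R = T,  empty = R,  branch(empty, e, n) = X.
Bind R := T; substituting into the one remaining equation that mentions R gives: empty = T.
Bind T := empty; no other remaining equation mentions T. Substituting into the earlier binding gives R := empty.
Bind X := branch(empty, e, n); no other remaining equation mentions X.
Decompose branch/3: e = e,  L = n,  n = n.
Delete trivial equation e = e.
Bind L := n; substituting into the one remaining equation that mentions L gives: branch(S, 5, branch(5, node(n, n, S), n)) = branch(n, 5, X1).
Delete trivial equation n = n.
Decompose branch/3: S = n,  5 = 5,  branch(5, node(n, n, S), n) = X1.
Bind S := n; substituting into the one remaining equation that mentions S gives: branch(5, node(n, n, n), n) = X1.
Delete trivial equation 5 = 5.
Bind X1 := branch(5, node(n, n, n), n).
MGU = { R := empty, T := empty, X := branch(empty, e, n), L := n, S := n, X1 := branch(5, node(n, n, n), n) }, so X1 := branch(5, node(n, n, n), n).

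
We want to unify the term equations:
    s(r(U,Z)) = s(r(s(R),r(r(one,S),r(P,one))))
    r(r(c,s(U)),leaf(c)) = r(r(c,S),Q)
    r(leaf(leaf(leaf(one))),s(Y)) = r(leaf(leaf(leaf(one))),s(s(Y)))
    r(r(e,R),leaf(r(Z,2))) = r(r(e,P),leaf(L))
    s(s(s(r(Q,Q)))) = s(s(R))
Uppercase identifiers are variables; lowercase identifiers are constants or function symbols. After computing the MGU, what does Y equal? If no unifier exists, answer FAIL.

Decompose s/1: r(U,Z) = r(s(R),r(r(one,S),r(P,one))).
Decompose r/2: U = s(R),  Z = r(r(one,S),r(P,one)).
Bind U := s(R); substituting into the one remaining equation that mentions U gives: r(r(c,s(s(R))),leaf(c)) = r(r(c,S),Q).
Bind Z := r(r(one,S),r(P,one)); substituting into the one remaining equation that mentions Z gives: r(r(e,R),leaf(r(r(r(one,S),r(P,one)),2))) = r(r(e,P),leaf(L)).
Decompose r/2: r(c,s(s(R))) = r(c,S),  leaf(c) = Q.
Decompose r/2: c = c,  s(s(R)) = S.
Delete trivial equation c = c.
Bind S := s(s(R)); substituting into the one remaining equation that mentions S gives: r(r(e,R),leaf(r(r(r(one,s(s(R))),r(P,one)),2))) = r(r(e,P),leaf(L)). Substituting into the earlier binding gives Z := r(r(one,s(s(R))),r(P,one)).
Bind Q := leaf(c); substituting into the one remaining equation that mentions Q gives: s(s(s(r(leaf(c),leaf(c))))) = s(s(R)).
Decompose r/2: leaf(leaf(leaf(one))) = leaf(leaf(leaf(one))),  s(Y) = s(s(Y)).
Delete trivial equation leaf(leaf(leaf(one))) = leaf(leaf(leaf(one))).
Decompose s/1: Y = s(Y).
Occurs check fails: Y occurs in s(Y); the equation Y = s(Y) has no finite solution.

FAIL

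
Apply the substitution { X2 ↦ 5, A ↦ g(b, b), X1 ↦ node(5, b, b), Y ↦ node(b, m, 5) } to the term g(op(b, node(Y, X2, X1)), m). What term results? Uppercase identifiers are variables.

Replace each occurrence of X2 with 5.
Replace each occurrence of X1 with node(5, b, b).
Replace each occurrence of Y with node(b, m, 5).
Result: g(op(b, node(node(b, m, 5), 5, node(5, b, b))), m).

g(op(b, node(node(b, m, 5), 5, node(5, b, b))), m)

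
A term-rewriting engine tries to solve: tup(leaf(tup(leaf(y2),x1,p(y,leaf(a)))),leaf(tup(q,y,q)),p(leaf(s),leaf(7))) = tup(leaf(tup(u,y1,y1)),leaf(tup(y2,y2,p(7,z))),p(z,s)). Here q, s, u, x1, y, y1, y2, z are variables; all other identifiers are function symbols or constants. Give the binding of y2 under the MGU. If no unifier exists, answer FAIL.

Decompose tup/3: leaf(tup(leaf(y2),x1,p(y,leaf(a)))) = leaf(tup(u,y1,y1)),  leaf(tup(q,y,q)) = leaf(tup(y2,y2,p(7,z))),  p(leaf(s),leaf(7)) = p(z,s).
Decompose leaf/1: tup(leaf(y2),x1,p(y,leaf(a))) = tup(u,y1,y1).
Decompose tup/3: leaf(y2) = u,  x1 = y1,  p(y,leaf(a)) = y1.
Bind u := leaf(y2); no other remaining equation mentions u.
Bind x1 := y1; no other remaining equation mentions x1.
Bind y1 := p(y,leaf(a)); no other remaining equation mentions y1. Substituting into the earlier binding gives x1 := p(y,leaf(a)).
Decompose leaf/1: tup(q,y,q) = tup(y2,y2,p(7,z)).
Decompose tup/3: q = y2,  y = y2,  q = p(7,z).
Bind q := y2; substituting into the one remaining equation that mentions q gives: y2 = p(7,z).
Bind y := y2; no other remaining equation mentions y. Substituting into the earlier bindings gives x1 := p(y2,leaf(a)), y1 := p(y2,leaf(a)).
Bind y2 := p(7,z); no other remaining equation mentions y2. Substituting into the earlier bindings gives u := leaf(p(7,z)), x1 := p(p(7,z),leaf(a)), y1 := p(p(7,z),leaf(a)), q := p(7,z), y := p(7,z).
Decompose p/2: leaf(s) = z,  leaf(7) = s.
Bind z := leaf(s); no other remaining equation mentions z. Substituting into the earlier bindings gives u := leaf(p(7,leaf(s))), x1 := p(p(7,leaf(s)),leaf(a)), y1 := p(p(7,leaf(s)),leaf(a)), q := p(7,leaf(s)), y := p(7,leaf(s)), y2 := p(7,leaf(s)).
Bind s := leaf(7). Substituting into the earlier bindings gives u := leaf(p(7,leaf(leaf(7)))), x1 := p(p(7,leaf(leaf(7))),leaf(a)), y1 := p(p(7,leaf(leaf(7))),leaf(a)), q := p(7,leaf(leaf(7))), y := p(7,leaf(leaf(7))), y2 := p(7,leaf(leaf(7))), z := leaf(leaf(7)).
MGU = { u ↦ leaf(p(7,leaf(leaf(7)))), x1 ↦ p(p(7,leaf(leaf(7))),leaf(a)), y1 ↦ p(p(7,leaf(leaf(7))),leaf(a)), q ↦ p(7,leaf(leaf(7))), y ↦ p(7,leaf(leaf(7))), y2 ↦ p(7,leaf(leaf(7))), z ↦ leaf(leaf(7)), s ↦ leaf(7) }, so y2 ↦ p(7,leaf(leaf(7))).

p(7,leaf(leaf(7)))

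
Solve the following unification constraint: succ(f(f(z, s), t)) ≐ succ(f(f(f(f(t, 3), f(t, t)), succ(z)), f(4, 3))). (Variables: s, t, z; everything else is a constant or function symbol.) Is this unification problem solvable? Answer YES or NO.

YES

Decompose succ/1: f(f(z, s), t) ≐ f(f(f(f(t, 3), f(t, t)), succ(z)), f(4, 3)).
Decompose f/2: f(z, s) ≐ f(f(f(t, 3), f(t, t)), succ(z)),  t ≐ f(4, 3).
Decompose f/2: z ≐ f(f(t, 3), f(t, t)),  s ≐ succ(z).
Bind z := f(f(t, 3), f(t, t)); substituting into the one remaining equation that mentions z gives: s ≐ succ(f(f(t, 3), f(t, t))).
Bind s := succ(f(f(t, 3), f(t, t))); no other remaining equation mentions s.
Bind t := f(4, 3). Substituting into the earlier bindings gives z := f(f(f(4, 3), 3), f(f(4, 3), f(4, 3))), s := succ(f(f(f(4, 3), 3), f(f(4, 3), f(4, 3)))).
No equations remain and no clash or occurs-check failure arose, so a unifier exists.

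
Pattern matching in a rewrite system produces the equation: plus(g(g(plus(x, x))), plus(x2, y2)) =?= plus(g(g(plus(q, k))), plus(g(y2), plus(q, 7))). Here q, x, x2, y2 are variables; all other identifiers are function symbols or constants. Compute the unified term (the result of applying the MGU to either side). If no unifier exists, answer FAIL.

Decompose plus/2: g(g(plus(x, x))) =?= g(g(plus(q, k))),  plus(x2, y2) =?= plus(g(y2), plus(q, 7)).
Decompose g/1: g(plus(x, x)) =?= g(plus(q, k)).
Decompose g/1: plus(x, x) =?= plus(q, k).
Decompose plus/2: x =?= q,  x =?= k.
Bind x := q; substituting into the one remaining equation that mentions x gives: q =?= k.
Bind q := k; substituting into the remaining equation gives: plus(x2, y2) =?= plus(g(y2), plus(k, 7)). Substituting into the earlier binding gives x := k.
Decompose plus/2: x2 =?= g(y2),  y2 =?= plus(k, 7).
Bind x2 := g(y2); no other remaining equation mentions x2.
Bind y2 := plus(k, 7). Substituting into the earlier binding gives x2 := g(plus(k, 7)).
Applying the MGU to either side gives plus(g(g(plus(k, k))), plus(g(plus(k, 7)), plus(k, 7))).

plus(g(g(plus(k, k))), plus(g(plus(k, 7)), plus(k, 7)))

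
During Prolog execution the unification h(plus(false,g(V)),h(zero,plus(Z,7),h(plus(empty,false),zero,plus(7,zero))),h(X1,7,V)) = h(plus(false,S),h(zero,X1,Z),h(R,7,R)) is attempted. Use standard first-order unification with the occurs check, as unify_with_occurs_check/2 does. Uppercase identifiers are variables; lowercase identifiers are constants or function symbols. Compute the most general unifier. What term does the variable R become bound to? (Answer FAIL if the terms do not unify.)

plus(h(plus(empty,false),zero,plus(7,zero)),7)

Decompose h/3: plus(false,g(V)) = plus(false,S),  h(zero,plus(Z,7),h(plus(empty,false),zero,plus(7,zero))) = h(zero,X1,Z),  h(X1,7,V) = h(R,7,R).
Decompose plus/2: false = false,  g(V) = S.
Delete trivial equation false = false.
Bind S := g(V); no other remaining equation mentions S.
Decompose h/3: zero = zero,  plus(Z,7) = X1,  h(plus(empty,false),zero,plus(7,zero)) = Z.
Delete trivial equation zero = zero.
Bind X1 := plus(Z,7); substituting into the one remaining equation that mentions X1 gives: h(plus(Z,7),7,V) = h(R,7,R).
Bind Z := h(plus(empty,false),zero,plus(7,zero)); substituting into the remaining equation gives: h(plus(h(plus(empty,false),zero,plus(7,zero)),7),7,V) = h(R,7,R). Substituting into the earlier binding gives X1 := plus(h(plus(empty,false),zero,plus(7,zero)),7).
Decompose h/3: plus(h(plus(empty,false),zero,plus(7,zero)),7) = R,  7 = 7,  V = R.
Bind R := plus(h(plus(empty,false),zero,plus(7,zero)),7); substituting into the one remaining equation that mentions R gives: V = plus(h(plus(empty,false),zero,plus(7,zero)),7).
Delete trivial equation 7 = 7.
Bind V := plus(h(plus(empty,false),zero,plus(7,zero)),7). Substituting into the earlier binding gives S := g(plus(h(plus(empty,false),zero,plus(7,zero)),7)).
MGU = { S = g(plus(h(plus(empty,false),zero,plus(7,zero)),7)), X1 = plus(h(plus(empty,false),zero,plus(7,zero)),7), Z = h(plus(empty,false),zero,plus(7,zero)), R = plus(h(plus(empty,false),zero,plus(7,zero)),7), V = plus(h(plus(empty,false),zero,plus(7,zero)),7) }, so R = plus(h(plus(empty,false),zero,plus(7,zero)),7).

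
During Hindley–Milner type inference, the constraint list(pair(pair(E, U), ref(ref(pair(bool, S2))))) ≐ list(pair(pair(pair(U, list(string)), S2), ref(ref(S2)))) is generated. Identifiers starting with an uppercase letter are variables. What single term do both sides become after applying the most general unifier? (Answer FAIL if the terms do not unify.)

FAIL

Decompose list/1: pair(pair(E, U), ref(ref(pair(bool, S2)))) ≐ pair(pair(pair(U, list(string)), S2), ref(ref(S2))).
Decompose pair/2: pair(E, U) ≐ pair(pair(U, list(string)), S2),  ref(ref(pair(bool, S2))) ≐ ref(ref(S2)).
Decompose pair/2: E ≐ pair(U, list(string)),  U ≐ S2.
Bind E := pair(U, list(string)); no other remaining equation mentions E.
Bind U := S2; no other remaining equation mentions U. Substituting into the earlier binding gives E := pair(S2, list(string)).
Decompose ref/1: ref(pair(bool, S2)) ≐ ref(S2).
Decompose ref/1: pair(bool, S2) ≐ S2.
Occurs check fails: S2 occurs in pair(bool, S2); the equation S2 ≐ pair(bool, S2) has no finite solution.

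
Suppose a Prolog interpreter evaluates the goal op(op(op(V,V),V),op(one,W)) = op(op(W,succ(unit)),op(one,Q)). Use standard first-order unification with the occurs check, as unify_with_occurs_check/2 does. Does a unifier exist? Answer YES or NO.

YES

Decompose op/2: op(op(V,V),V) = op(W,succ(unit)),  op(one,W) = op(one,Q).
Decompose op/2: op(V,V) = W,  V = succ(unit).
Bind W := op(V,V); substituting into the one remaining equation that mentions W gives: op(one,op(V,V)) = op(one,Q).
Bind V := succ(unit); substituting into the remaining equation gives: op(one,op(succ(unit),succ(unit))) = op(one,Q). Substituting into the earlier binding gives W := op(succ(unit),succ(unit)).
Decompose op/2: one = one,  op(succ(unit),succ(unit)) = Q.
Delete trivial equation one = one.
Bind Q := op(succ(unit),succ(unit)).
No equations remain and no clash or occurs-check failure arose, so a unifier exists.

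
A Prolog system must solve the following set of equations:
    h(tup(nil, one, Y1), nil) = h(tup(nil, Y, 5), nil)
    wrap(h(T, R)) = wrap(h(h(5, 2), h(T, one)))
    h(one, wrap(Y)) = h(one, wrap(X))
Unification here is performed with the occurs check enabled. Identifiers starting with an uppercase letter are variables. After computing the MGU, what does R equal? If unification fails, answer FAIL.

Decompose h/2: tup(nil, one, Y1) = tup(nil, Y, 5),  nil = nil.
Decompose tup/3: nil = nil,  one = Y,  Y1 = 5.
Delete trivial equation nil = nil.
Bind Y := one; substituting into the one remaining equation that mentions Y gives: h(one, wrap(one)) = h(one, wrap(X)).
Bind Y1 := 5; no other remaining equation mentions Y1.
Delete trivial equation nil = nil.
Decompose wrap/1: h(T, R) = h(h(5, 2), h(T, one)).
Decompose h/2: T = h(5, 2),  R = h(T, one).
Bind T := h(5, 2); substituting into the one remaining equation that mentions T gives: R = h(h(5, 2), one).
Bind R := h(h(5, 2), one); no other remaining equation mentions R.
Decompose h/2: one = one,  wrap(one) = wrap(X).
Delete trivial equation one = one.
Decompose wrap/1: one = X.
Bind X := one.
MGU = { Y ↦ one, Y1 ↦ 5, T ↦ h(5, 2), R ↦ h(h(5, 2), one), X ↦ one }, so R ↦ h(h(5, 2), one).

h(h(5, 2), one)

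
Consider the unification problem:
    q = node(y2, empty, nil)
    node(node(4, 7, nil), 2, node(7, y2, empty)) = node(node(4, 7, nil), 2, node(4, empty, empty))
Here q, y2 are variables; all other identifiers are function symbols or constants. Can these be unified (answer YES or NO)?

Bind q := node(y2, empty, nil); no other remaining equation mentions q.
Decompose node/3: node(4, 7, nil) = node(4, 7, nil),  2 = 2,  node(7, y2, empty) = node(4, empty, empty).
Delete trivial equation node(4, 7, nil) = node(4, 7, nil).
Delete trivial equation 2 = 2.
Decompose node/3: 7 = 4,  y2 = empty,  empty = empty.
Clash: constants 7 and 4 differ; no unifier exists.

NO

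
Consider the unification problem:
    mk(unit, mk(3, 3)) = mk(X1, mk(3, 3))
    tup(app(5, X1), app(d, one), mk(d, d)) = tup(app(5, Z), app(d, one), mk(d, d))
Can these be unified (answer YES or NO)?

YES

Decompose mk/2: unit = X1,  mk(3, 3) = mk(3, 3).
Bind X1 := unit; substituting into the one remaining equation that mentions X1 gives: tup(app(5, unit), app(d, one), mk(d, d)) = tup(app(5, Z), app(d, one), mk(d, d)).
Delete trivial equation mk(3, 3) = mk(3, 3).
Decompose tup/3: app(5, unit) = app(5, Z),  app(d, one) = app(d, one),  mk(d, d) = mk(d, d).
Decompose app/2: 5 = 5,  unit = Z.
Delete trivial equation 5 = 5.
Bind Z := unit; no other remaining equation mentions Z.
Delete trivial equation app(d, one) = app(d, one).
Delete trivial equation mk(d, d) = mk(d, d).
No equations remain and no clash or occurs-check failure arose, so a unifier exists.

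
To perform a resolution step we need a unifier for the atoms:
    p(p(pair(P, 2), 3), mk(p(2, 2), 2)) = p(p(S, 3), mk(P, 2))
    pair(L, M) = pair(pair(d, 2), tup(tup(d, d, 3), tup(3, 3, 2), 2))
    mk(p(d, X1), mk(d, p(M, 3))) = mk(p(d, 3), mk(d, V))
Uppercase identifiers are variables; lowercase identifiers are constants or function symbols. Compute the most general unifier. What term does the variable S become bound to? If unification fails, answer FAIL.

Decompose p/2: p(pair(P, 2), 3) = p(S, 3),  mk(p(2, 2), 2) = mk(P, 2).
Decompose p/2: pair(P, 2) = S,  3 = 3.
Bind S := pair(P, 2); no other remaining equation mentions S.
Delete trivial equation 3 = 3.
Decompose mk/2: p(2, 2) = P,  2 = 2.
Bind P := p(2, 2); no other remaining equation mentions P. Substituting into the earlier binding gives S := pair(p(2, 2), 2).
Delete trivial equation 2 = 2.
Decompose pair/2: L = pair(d, 2),  M = tup(tup(d, d, 3), tup(3, 3, 2), 2).
Bind L := pair(d, 2); no other remaining equation mentions L.
Bind M := tup(tup(d, d, 3), tup(3, 3, 2), 2); substituting into the remaining equation gives: mk(p(d, X1), mk(d, p(tup(tup(d, d, 3), tup(3, 3, 2), 2), 3))) = mk(p(d, 3), mk(d, V)).
Decompose mk/2: p(d, X1) = p(d, 3),  mk(d, p(tup(tup(d, d, 3), tup(3, 3, 2), 2), 3)) = mk(d, V).
Decompose p/2: d = d,  X1 = 3.
Delete trivial equation d = d.
Bind X1 := 3; no other remaining equation mentions X1.
Decompose mk/2: d = d,  p(tup(tup(d, d, 3), tup(3, 3, 2), 2), 3) = V.
Delete trivial equation d = d.
Bind V := p(tup(tup(d, d, 3), tup(3, 3, 2), 2), 3).
MGU = { S -> pair(p(2, 2), 2), P -> p(2, 2), L -> pair(d, 2), M -> tup(tup(d, d, 3), tup(3, 3, 2), 2), X1 -> 3, V -> p(tup(tup(d, d, 3), tup(3, 3, 2), 2), 3) }, so S -> pair(p(2, 2), 2).

pair(p(2, 2), 2)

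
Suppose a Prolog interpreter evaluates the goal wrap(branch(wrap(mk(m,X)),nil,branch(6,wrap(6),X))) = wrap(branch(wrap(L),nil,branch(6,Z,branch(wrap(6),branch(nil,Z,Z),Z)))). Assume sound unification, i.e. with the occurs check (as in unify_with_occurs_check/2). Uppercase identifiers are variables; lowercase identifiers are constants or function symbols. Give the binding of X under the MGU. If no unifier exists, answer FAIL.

Decompose wrap/1: branch(wrap(mk(m,X)),nil,branch(6,wrap(6),X)) = branch(wrap(L),nil,branch(6,Z,branch(wrap(6),branch(nil,Z,Z),Z))).
Decompose branch/3: wrap(mk(m,X)) = wrap(L),  nil = nil,  branch(6,wrap(6),X) = branch(6,Z,branch(wrap(6),branch(nil,Z,Z),Z)).
Decompose wrap/1: mk(m,X) = L.
Bind L := mk(m,X); no other remaining equation mentions L.
Delete trivial equation nil = nil.
Decompose branch/3: 6 = 6,  wrap(6) = Z,  X = branch(wrap(6),branch(nil,Z,Z),Z).
Delete trivial equation 6 = 6.
Bind Z := wrap(6); substituting into the remaining equation gives: X = branch(wrap(6),branch(nil,wrap(6),wrap(6)),wrap(6)).
Bind X := branch(wrap(6),branch(nil,wrap(6),wrap(6)),wrap(6)). Substituting into the earlier binding gives L := mk(m,branch(wrap(6),branch(nil,wrap(6),wrap(6)),wrap(6))).
MGU = { L ↦ mk(m,branch(wrap(6),branch(nil,wrap(6),wrap(6)),wrap(6))), Z ↦ wrap(6), X ↦ branch(wrap(6),branch(nil,wrap(6),wrap(6)),wrap(6)) }, so X ↦ branch(wrap(6),branch(nil,wrap(6),wrap(6)),wrap(6)).

branch(wrap(6),branch(nil,wrap(6),wrap(6)),wrap(6))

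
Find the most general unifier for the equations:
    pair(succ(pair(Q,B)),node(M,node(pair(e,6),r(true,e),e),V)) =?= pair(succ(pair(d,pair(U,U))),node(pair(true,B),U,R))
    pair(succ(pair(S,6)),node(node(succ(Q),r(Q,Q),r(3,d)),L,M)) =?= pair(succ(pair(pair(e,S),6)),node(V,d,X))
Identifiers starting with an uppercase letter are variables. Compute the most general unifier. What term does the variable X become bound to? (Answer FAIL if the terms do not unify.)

Decompose pair/2: succ(pair(Q,B)) =?= succ(pair(d,pair(U,U))),  node(M,node(pair(e,6),r(true,e),e),V) =?= node(pair(true,B),U,R).
Decompose succ/1: pair(Q,B) =?= pair(d,pair(U,U)).
Decompose pair/2: Q =?= d,  B =?= pair(U,U).
Bind Q := d; substituting into the one remaining equation that mentions Q gives: pair(succ(pair(S,6)),node(node(succ(d),r(d,d),r(3,d)),L,M)) =?= pair(succ(pair(pair(e,S),6)),node(V,d,X)).
Bind B := pair(U,U); substituting into the one remaining equation that mentions B gives: node(M,node(pair(e,6),r(true,e),e),V) =?= node(pair(true,pair(U,U)),U,R).
Decompose node/3: M =?= pair(true,pair(U,U)),  node(pair(e,6),r(true,e),e) =?= U,  V =?= R.
Bind M := pair(true,pair(U,U)); substituting into the one remaining equation that mentions M gives: pair(succ(pair(S,6)),node(node(succ(d),r(d,d),r(3,d)),L,pair(true,pair(U,U)))) =?= pair(succ(pair(pair(e,S),6)),node(V,d,X)).
Bind U := node(pair(e,6),r(true,e),e); substituting into the one remaining equation that mentions U gives: pair(succ(pair(S,6)),node(node(succ(d),r(d,d),r(3,d)),L,pair(true,pair(node(pair(e,6),r(true,e),e),node(pair(e,6),r(true,e),e))))) =?= pair(succ(pair(pair(e,S),6)),node(V,d,X)). Substituting into the earlier bindings gives B := pair(node(pair(e,6),r(true,e),e),node(pair(e,6),r(true,e),e)), M := pair(true,pair(node(pair(e,6),r(true,e),e),node(pair(e,6),r(true,e),e))).
Bind V := R; substituting into the remaining equation gives: pair(succ(pair(S,6)),node(node(succ(d),r(d,d),r(3,d)),L,pair(true,pair(node(pair(e,6),r(true,e),e),node(pair(e,6),r(true,e),e))))) =?= pair(succ(pair(pair(e,S),6)),node(R,d,X)).
Decompose pair/2: succ(pair(S,6)) =?= succ(pair(pair(e,S),6)),  node(node(succ(d),r(d,d),r(3,d)),L,pair(true,pair(node(pair(e,6),r(true,e),e),node(pair(e,6),r(true,e),e)))) =?= node(R,d,X).
Decompose succ/1: pair(S,6) =?= pair(pair(e,S),6).
Decompose pair/2: S =?= pair(e,S),  6 =?= 6.
Occurs check fails: S occurs in pair(e,S); the equation S =?= pair(e,S) has no finite solution.

FAIL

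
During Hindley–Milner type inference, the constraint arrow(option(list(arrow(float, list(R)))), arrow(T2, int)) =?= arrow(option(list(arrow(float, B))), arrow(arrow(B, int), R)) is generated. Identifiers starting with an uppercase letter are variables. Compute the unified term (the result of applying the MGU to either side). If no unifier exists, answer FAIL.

arrow(option(list(arrow(float, list(int)))), arrow(arrow(list(int), int), int))

Decompose arrow/2: option(list(arrow(float, list(R)))) =?= option(list(arrow(float, B))),  arrow(T2, int) =?= arrow(arrow(B, int), R).
Decompose option/1: list(arrow(float, list(R))) =?= list(arrow(float, B)).
Decompose list/1: arrow(float, list(R)) =?= arrow(float, B).
Decompose arrow/2: float =?= float,  list(R) =?= B.
Delete trivial equation float =?= float.
Bind B := list(R); substituting into the remaining equation gives: arrow(T2, int) =?= arrow(arrow(list(R), int), R).
Decompose arrow/2: T2 =?= arrow(list(R), int),  int =?= R.
Bind T2 := arrow(list(R), int); no other remaining equation mentions T2.
Bind R := int. Substituting into the earlier bindings gives B := list(int), T2 := arrow(list(int), int).
Applying the MGU to either side gives arrow(option(list(arrow(float, list(int)))), arrow(arrow(list(int), int), int)).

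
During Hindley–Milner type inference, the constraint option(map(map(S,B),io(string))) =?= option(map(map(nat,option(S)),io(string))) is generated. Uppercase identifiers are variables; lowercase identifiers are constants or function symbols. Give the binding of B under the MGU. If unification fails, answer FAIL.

option(nat)

Decompose option/1: map(map(S,B),io(string)) =?= map(map(nat,option(S)),io(string)).
Decompose map/2: map(S,B) =?= map(nat,option(S)),  io(string) =?= io(string).
Decompose map/2: S =?= nat,  B =?= option(S).
Bind S := nat; substituting into the one remaining equation that mentions S gives: B =?= option(nat).
Bind B := option(nat); no other remaining equation mentions B.
Delete trivial equation io(string) =?= io(string).
MGU = { S ↦ nat, B ↦ option(nat) }, so B ↦ option(nat).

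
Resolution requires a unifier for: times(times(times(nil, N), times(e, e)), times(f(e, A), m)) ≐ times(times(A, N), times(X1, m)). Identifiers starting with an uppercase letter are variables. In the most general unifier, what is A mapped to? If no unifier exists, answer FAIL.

Decompose times/2: times(times(nil, N), times(e, e)) ≐ times(A, N),  times(f(e, A), m) ≐ times(X1, m).
Decompose times/2: times(nil, N) ≐ A,  times(e, e) ≐ N.
Bind A := times(nil, N); substituting into the one remaining equation that mentions A gives: times(f(e, times(nil, N)), m) ≐ times(X1, m).
Bind N := times(e, e); substituting into the remaining equation gives: times(f(e, times(nil, times(e, e))), m) ≐ times(X1, m). Substituting into the earlier binding gives A := times(nil, times(e, e)).
Decompose times/2: f(e, times(nil, times(e, e))) ≐ X1,  m ≐ m.
Bind X1 := f(e, times(nil, times(e, e))); no other remaining equation mentions X1.
Delete trivial equation m ≐ m.
MGU = { A -> times(nil, times(e, e)), N -> times(e, e), X1 -> f(e, times(nil, times(e, e))) }, so A -> times(nil, times(e, e)).

times(nil, times(e, e))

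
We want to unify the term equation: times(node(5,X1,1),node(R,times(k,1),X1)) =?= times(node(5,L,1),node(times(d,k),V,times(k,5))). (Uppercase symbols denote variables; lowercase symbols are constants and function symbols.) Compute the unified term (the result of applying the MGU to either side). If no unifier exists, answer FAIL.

Decompose times/2: node(5,X1,1) =?= node(5,L,1),  node(R,times(k,1),X1) =?= node(times(d,k),V,times(k,5)).
Decompose node/3: 5 =?= 5,  X1 =?= L,  1 =?= 1.
Delete trivial equation 5 =?= 5.
Bind X1 := L; substituting into the one remaining equation that mentions X1 gives: node(R,times(k,1),L) =?= node(times(d,k),V,times(k,5)).
Delete trivial equation 1 =?= 1.
Decompose node/3: R =?= times(d,k),  times(k,1) =?= V,  L =?= times(k,5).
Bind R := times(d,k); no other remaining equation mentions R.
Bind V := times(k,1); no other remaining equation mentions V.
Bind L := times(k,5). Substituting into the earlier binding gives X1 := times(k,5).
Applying the MGU to either side gives times(node(5,times(k,5),1),node(times(d,k),times(k,1),times(k,5))).

times(node(5,times(k,5),1),node(times(d,k),times(k,1),times(k,5)))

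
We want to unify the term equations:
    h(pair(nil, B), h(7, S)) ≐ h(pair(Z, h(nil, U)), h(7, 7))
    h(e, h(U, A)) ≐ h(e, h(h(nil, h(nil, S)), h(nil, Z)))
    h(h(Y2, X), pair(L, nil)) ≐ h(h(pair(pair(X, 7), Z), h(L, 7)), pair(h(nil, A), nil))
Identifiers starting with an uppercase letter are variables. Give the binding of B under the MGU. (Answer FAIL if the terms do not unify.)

h(nil, h(nil, h(nil, 7)))

Decompose h/2: pair(nil, B) ≐ pair(Z, h(nil, U)),  h(7, S) ≐ h(7, 7).
Decompose pair/2: nil ≐ Z,  B ≐ h(nil, U).
Bind Z := nil; substituting into the 2 remaining equations that mention Z gives: h(e, h(U, A)) ≐ h(e, h(h(nil, h(nil, S)), h(nil, nil))),  h(h(Y2, X), pair(L, nil)) ≐ h(h(pair(pair(X, 7), nil), h(L, 7)), pair(h(nil, A), nil)).
Bind B := h(nil, U); no other remaining equation mentions B.
Decompose h/2: 7 ≐ 7,  S ≐ 7.
Delete trivial equation 7 ≐ 7.
Bind S := 7; substituting into the one remaining equation that mentions S gives: h(e, h(U, A)) ≐ h(e, h(h(nil, h(nil, 7)), h(nil, nil))).
Decompose h/2: e ≐ e,  h(U, A) ≐ h(h(nil, h(nil, 7)), h(nil, nil)).
Delete trivial equation e ≐ e.
Decompose h/2: U ≐ h(nil, h(nil, 7)),  A ≐ h(nil, nil).
Bind U := h(nil, h(nil, 7)); no other remaining equation mentions U. Substituting into the earlier binding gives B := h(nil, h(nil, h(nil, 7))).
Bind A := h(nil, nil); substituting into the remaining equation gives: h(h(Y2, X), pair(L, nil)) ≐ h(h(pair(pair(X, 7), nil), h(L, 7)), pair(h(nil, h(nil, nil)), nil)).
Decompose h/2: h(Y2, X) ≐ h(pair(pair(X, 7), nil), h(L, 7)),  pair(L, nil) ≐ pair(h(nil, h(nil, nil)), nil).
Decompose h/2: Y2 ≐ pair(pair(X, 7), nil),  X ≐ h(L, 7).
Bind Y2 := pair(pair(X, 7), nil); no other remaining equation mentions Y2.
Bind X := h(L, 7); no other remaining equation mentions X. Substituting into the earlier binding gives Y2 := pair(pair(h(L, 7), 7), nil).
Decompose pair/2: L ≐ h(nil, h(nil, nil)),  nil ≐ nil.
Bind L := h(nil, h(nil, nil)); no other remaining equation mentions L. Substituting into the earlier bindings gives Y2 := pair(pair(h(h(nil, h(nil, nil)), 7), 7), nil), X := h(h(nil, h(nil, nil)), 7).
Delete trivial equation nil ≐ nil.
MGU = { Z ↦ nil, B ↦ h(nil, h(nil, h(nil, 7))), S ↦ 7, U ↦ h(nil, h(nil, 7)), A ↦ h(nil, nil), Y2 ↦ pair(pair(h(h(nil, h(nil, nil)), 7), 7), nil), X ↦ h(h(nil, h(nil, nil)), 7), L ↦ h(nil, h(nil, nil)) }, so B ↦ h(nil, h(nil, h(nil, 7))).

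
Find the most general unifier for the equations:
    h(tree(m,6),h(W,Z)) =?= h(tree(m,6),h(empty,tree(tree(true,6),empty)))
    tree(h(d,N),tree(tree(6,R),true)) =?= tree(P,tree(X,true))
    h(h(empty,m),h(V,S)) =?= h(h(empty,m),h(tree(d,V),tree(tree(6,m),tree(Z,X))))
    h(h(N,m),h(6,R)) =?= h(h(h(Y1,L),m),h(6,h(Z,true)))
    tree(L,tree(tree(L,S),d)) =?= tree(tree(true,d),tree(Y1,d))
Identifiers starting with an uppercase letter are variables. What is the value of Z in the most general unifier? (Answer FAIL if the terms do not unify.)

FAIL

Decompose h/2: tree(m,6) =?= tree(m,6),  h(W,Z) =?= h(empty,tree(tree(true,6),empty)).
Delete trivial equation tree(m,6) =?= tree(m,6).
Decompose h/2: W =?= empty,  Z =?= tree(tree(true,6),empty).
Bind W := empty; no other remaining equation mentions W.
Bind Z := tree(tree(true,6),empty); substituting into the 2 remaining equations that mention Z gives: h(h(empty,m),h(V,S)) =?= h(h(empty,m),h(tree(d,V),tree(tree(6,m),tree(tree(tree(true,6),empty),X)))),  h(h(N,m),h(6,R)) =?= h(h(h(Y1,L),m),h(6,h(tree(tree(true,6),empty),true))).
Decompose tree/2: h(d,N) =?= P,  tree(tree(6,R),true) =?= tree(X,true).
Bind P := h(d,N); no other remaining equation mentions P.
Decompose tree/2: tree(6,R) =?= X,  true =?= true.
Bind X := tree(6,R); substituting into the one remaining equation that mentions X gives: h(h(empty,m),h(V,S)) =?= h(h(empty,m),h(tree(d,V),tree(tree(6,m),tree(tree(tree(true,6),empty),tree(6,R))))).
Delete trivial equation true =?= true.
Decompose h/2: h(empty,m) =?= h(empty,m),  h(V,S) =?= h(tree(d,V),tree(tree(6,m),tree(tree(tree(true,6),empty),tree(6,R)))).
Delete trivial equation h(empty,m) =?= h(empty,m).
Decompose h/2: V =?= tree(d,V),  S =?= tree(tree(6,m),tree(tree(tree(true,6),empty),tree(6,R))).
Occurs check fails: V occurs in tree(d,V); the equation V =?= tree(d,V) has no finite solution.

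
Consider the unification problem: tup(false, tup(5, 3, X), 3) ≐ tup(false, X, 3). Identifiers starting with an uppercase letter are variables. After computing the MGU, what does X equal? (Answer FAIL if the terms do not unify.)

FAIL

Decompose tup/3: false ≐ false,  tup(5, 3, X) ≐ X,  3 ≐ 3.
Delete trivial equation false ≐ false.
Occurs check fails: X occurs in tup(5, 3, X); the equation X ≐ tup(5, 3, X) has no finite solution.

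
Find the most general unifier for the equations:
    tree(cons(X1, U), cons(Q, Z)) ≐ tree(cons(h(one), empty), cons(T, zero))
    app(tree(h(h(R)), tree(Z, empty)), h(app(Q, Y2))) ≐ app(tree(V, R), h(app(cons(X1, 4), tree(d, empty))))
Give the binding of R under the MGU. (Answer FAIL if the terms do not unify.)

Decompose tree/2: cons(X1, U) ≐ cons(h(one), empty),  cons(Q, Z) ≐ cons(T, zero).
Decompose cons/2: X1 ≐ h(one),  U ≐ empty.
Bind X1 := h(one); substituting into the one remaining equation that mentions X1 gives: app(tree(h(h(R)), tree(Z, empty)), h(app(Q, Y2))) ≐ app(tree(V, R), h(app(cons(h(one), 4), tree(d, empty)))).
Bind U := empty; no other remaining equation mentions U.
Decompose cons/2: Q ≐ T,  Z ≐ zero.
Bind Q := T; substituting into the one remaining equation that mentions Q gives: app(tree(h(h(R)), tree(Z, empty)), h(app(T, Y2))) ≐ app(tree(V, R), h(app(cons(h(one), 4), tree(d, empty)))).
Bind Z := zero; substituting into the remaining equation gives: app(tree(h(h(R)), tree(zero, empty)), h(app(T, Y2))) ≐ app(tree(V, R), h(app(cons(h(one), 4), tree(d, empty)))).
Decompose app/2: tree(h(h(R)), tree(zero, empty)) ≐ tree(V, R),  h(app(T, Y2)) ≐ h(app(cons(h(one), 4), tree(d, empty))).
Decompose tree/2: h(h(R)) ≐ V,  tree(zero, empty) ≐ R.
Bind V := h(h(R)); no other remaining equation mentions V.
Bind R := tree(zero, empty); no other remaining equation mentions R. Substituting into the earlier binding gives V := h(h(tree(zero, empty))).
Decompose h/1: app(T, Y2) ≐ app(cons(h(one), 4), tree(d, empty)).
Decompose app/2: T ≐ cons(h(one), 4),  Y2 ≐ tree(d, empty).
Bind T := cons(h(one), 4); no other remaining equation mentions T. Substituting into the earlier binding gives Q := cons(h(one), 4).
Bind Y2 := tree(d, empty).
MGU = { X1 ↦ h(one), U ↦ empty, Q ↦ cons(h(one), 4), Z ↦ zero, V ↦ h(h(tree(zero, empty))), R ↦ tree(zero, empty), T ↦ cons(h(one), 4), Y2 ↦ tree(d, empty) }, so R ↦ tree(zero, empty).

tree(zero, empty)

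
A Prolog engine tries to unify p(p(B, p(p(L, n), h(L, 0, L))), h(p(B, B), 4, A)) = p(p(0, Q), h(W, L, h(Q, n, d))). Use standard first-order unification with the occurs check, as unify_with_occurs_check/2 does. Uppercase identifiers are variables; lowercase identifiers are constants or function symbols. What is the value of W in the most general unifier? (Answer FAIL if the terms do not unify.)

p(0, 0)

Decompose p/2: p(B, p(p(L, n), h(L, 0, L))) = p(0, Q),  h(p(B, B), 4, A) = h(W, L, h(Q, n, d)).
Decompose p/2: B = 0,  p(p(L, n), h(L, 0, L)) = Q.
Bind B := 0; substituting into the one remaining equation that mentions B gives: h(p(0, 0), 4, A) = h(W, L, h(Q, n, d)).
Bind Q := p(p(L, n), h(L, 0, L)); substituting into the remaining equation gives: h(p(0, 0), 4, A) = h(W, L, h(p(p(L, n), h(L, 0, L)), n, d)).
Decompose h/3: p(0, 0) = W,  4 = L,  A = h(p(p(L, n), h(L, 0, L)), n, d).
Bind W := p(0, 0); no other remaining equation mentions W.
Bind L := 4; substituting into the remaining equation gives: A = h(p(p(4, n), h(4, 0, 4)), n, d). Substituting into the earlier binding gives Q := p(p(4, n), h(4, 0, 4)).
Bind A := h(p(p(4, n), h(4, 0, 4)), n, d).
MGU = { B = 0, Q = p(p(4, n), h(4, 0, 4)), W = p(0, 0), L = 4, A = h(p(p(4, n), h(4, 0, 4)), n, d) }, so W = p(0, 0).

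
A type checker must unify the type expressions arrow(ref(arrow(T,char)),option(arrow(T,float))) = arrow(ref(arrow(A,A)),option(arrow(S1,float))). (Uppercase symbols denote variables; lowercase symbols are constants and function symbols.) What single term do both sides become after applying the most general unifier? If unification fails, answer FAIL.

Decompose arrow/2: ref(arrow(T,char)) = ref(arrow(A,A)),  option(arrow(T,float)) = option(arrow(S1,float)).
Decompose ref/1: arrow(T,char) = arrow(A,A).
Decompose arrow/2: T = A,  char = A.
Bind T := A; substituting into the one remaining equation that mentions T gives: option(arrow(A,float)) = option(arrow(S1,float)).
Bind A := char; substituting into the remaining equation gives: option(arrow(char,float)) = option(arrow(S1,float)). Substituting into the earlier binding gives T := char.
Decompose option/1: arrow(char,float) = arrow(S1,float).
Decompose arrow/2: char = S1,  float = float.
Bind S1 := char; no other remaining equation mentions S1.
Delete trivial equation float = float.
Applying the MGU to either side gives arrow(ref(arrow(char,char)),option(arrow(char,float))).

arrow(ref(arrow(char,char)),option(arrow(char,float)))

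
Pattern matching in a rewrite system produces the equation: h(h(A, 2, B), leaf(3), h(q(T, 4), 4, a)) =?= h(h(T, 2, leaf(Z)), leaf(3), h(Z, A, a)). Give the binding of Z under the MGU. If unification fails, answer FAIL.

q(4, 4)

Decompose h/3: h(A, 2, B) =?= h(T, 2, leaf(Z)),  leaf(3) =?= leaf(3),  h(q(T, 4), 4, a) =?= h(Z, A, a).
Decompose h/3: A =?= T,  2 =?= 2,  B =?= leaf(Z).
Bind A := T; substituting into the one remaining equation that mentions A gives: h(q(T, 4), 4, a) =?= h(Z, T, a).
Delete trivial equation 2 =?= 2.
Bind B := leaf(Z); no other remaining equation mentions B.
Delete trivial equation leaf(3) =?= leaf(3).
Decompose h/3: q(T, 4) =?= Z,  4 =?= T,  a =?= a.
Bind Z := q(T, 4); no other remaining equation mentions Z. Substituting into the earlier binding gives B := leaf(q(T, 4)).
Bind T := 4; no other remaining equation mentions T. Substituting into the earlier bindings gives A := 4, B := leaf(q(4, 4)), Z := q(4, 4).
Delete trivial equation a =?= a.
MGU = { A := 4, B := leaf(q(4, 4)), Z := q(4, 4), T := 4 }, so Z := q(4, 4).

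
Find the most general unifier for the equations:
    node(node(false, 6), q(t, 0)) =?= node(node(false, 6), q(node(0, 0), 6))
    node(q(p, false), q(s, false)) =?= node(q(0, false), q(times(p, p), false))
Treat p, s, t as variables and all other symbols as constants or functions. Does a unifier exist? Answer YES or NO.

Decompose node/2: node(false, 6) =?= node(false, 6),  q(t, 0) =?= q(node(0, 0), 6).
Delete trivial equation node(false, 6) =?= node(false, 6).
Decompose q/2: t =?= node(0, 0),  0 =?= 6.
Bind t := node(0, 0); no other remaining equation mentions t.
Clash: constants 0 and 6 differ; no unifier exists.

NO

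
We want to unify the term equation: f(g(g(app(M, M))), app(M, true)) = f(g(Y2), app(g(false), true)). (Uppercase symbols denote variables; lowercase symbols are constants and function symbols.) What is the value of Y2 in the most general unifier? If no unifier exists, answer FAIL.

g(app(g(false), g(false)))

Decompose f/2: g(g(app(M, M))) = g(Y2),  app(M, true) = app(g(false), true).
Decompose g/1: g(app(M, M)) = Y2.
Bind Y2 := g(app(M, M)); no other remaining equation mentions Y2.
Decompose app/2: M = g(false),  true = true.
Bind M := g(false); no other remaining equation mentions M. Substituting into the earlier binding gives Y2 := g(app(g(false), g(false))).
Delete trivial equation true = true.
MGU = { Y2 -> g(app(g(false), g(false))), M -> g(false) }, so Y2 -> g(app(g(false), g(false))).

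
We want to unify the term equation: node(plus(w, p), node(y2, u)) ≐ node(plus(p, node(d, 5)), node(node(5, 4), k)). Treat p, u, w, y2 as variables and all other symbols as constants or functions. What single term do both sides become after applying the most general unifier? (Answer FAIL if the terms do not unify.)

node(plus(node(d, 5), node(d, 5)), node(node(5, 4), k))

Decompose node/2: plus(w, p) ≐ plus(p, node(d, 5)),  node(y2, u) ≐ node(node(5, 4), k).
Decompose plus/2: w ≐ p,  p ≐ node(d, 5).
Bind w := p; no other remaining equation mentions w.
Bind p := node(d, 5); no other remaining equation mentions p. Substituting into the earlier binding gives w := node(d, 5).
Decompose node/2: y2 ≐ node(5, 4),  u ≐ k.
Bind y2 := node(5, 4); no other remaining equation mentions y2.
Bind u := k.
Applying the MGU to either side gives node(plus(node(d, 5), node(d, 5)), node(node(5, 4), k)).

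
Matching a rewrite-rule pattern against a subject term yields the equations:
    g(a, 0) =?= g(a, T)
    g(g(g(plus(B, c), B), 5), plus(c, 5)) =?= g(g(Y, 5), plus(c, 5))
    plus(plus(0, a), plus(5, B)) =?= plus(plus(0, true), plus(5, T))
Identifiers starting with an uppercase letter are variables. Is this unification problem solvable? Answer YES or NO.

Decompose g/2: a =?= a,  0 =?= T.
Delete trivial equation a =?= a.
Bind T := 0; substituting into the one remaining equation that mentions T gives: plus(plus(0, a), plus(5, B)) =?= plus(plus(0, true), plus(5, 0)).
Decompose g/2: g(g(plus(B, c), B), 5) =?= g(Y, 5),  plus(c, 5) =?= plus(c, 5).
Decompose g/2: g(plus(B, c), B) =?= Y,  5 =?= 5.
Bind Y := g(plus(B, c), B); no other remaining equation mentions Y.
Delete trivial equation 5 =?= 5.
Delete trivial equation plus(c, 5) =?= plus(c, 5).
Decompose plus/2: plus(0, a) =?= plus(0, true),  plus(5, B) =?= plus(5, 0).
Decompose plus/2: 0 =?= 0,  a =?= true.
Delete trivial equation 0 =?= 0.
Clash: constants a and true differ; no unifier exists.

NO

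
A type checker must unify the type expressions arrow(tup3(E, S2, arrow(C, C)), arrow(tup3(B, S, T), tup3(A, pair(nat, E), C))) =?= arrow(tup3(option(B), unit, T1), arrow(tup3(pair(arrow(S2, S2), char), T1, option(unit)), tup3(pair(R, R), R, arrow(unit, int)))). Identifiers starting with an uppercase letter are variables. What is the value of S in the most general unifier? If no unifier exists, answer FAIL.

Decompose arrow/2: tup3(E, S2, arrow(C, C)) =?= tup3(option(B), unit, T1),  arrow(tup3(B, S, T), tup3(A, pair(nat, E), C)) =?= arrow(tup3(pair(arrow(S2, S2), char), T1, option(unit)), tup3(pair(R, R), R, arrow(unit, int))).
Decompose tup3/3: E =?= option(B),  S2 =?= unit,  arrow(C, C) =?= T1.
Bind E := option(B); substituting into the one remaining equation that mentions E gives: arrow(tup3(B, S, T), tup3(A, pair(nat, option(B)), C)) =?= arrow(tup3(pair(arrow(S2, S2), char), T1, option(unit)), tup3(pair(R, R), R, arrow(unit, int))).
Bind S2 := unit; substituting into the one remaining equation that mentions S2 gives: arrow(tup3(B, S, T), tup3(A, pair(nat, option(B)), C)) =?= arrow(tup3(pair(arrow(unit, unit), char), T1, option(unit)), tup3(pair(R, R), R, arrow(unit, int))).
Bind T1 := arrow(C, C); substituting into the remaining equation gives: arrow(tup3(B, S, T), tup3(A, pair(nat, option(B)), C)) =?= arrow(tup3(pair(arrow(unit, unit), char), arrow(C, C), option(unit)), tup3(pair(R, R), R, arrow(unit, int))).
Decompose arrow/2: tup3(B, S, T) =?= tup3(pair(arrow(unit, unit), char), arrow(C, C), option(unit)),  tup3(A, pair(nat, option(B)), C) =?= tup3(pair(R, R), R, arrow(unit, int)).
Decompose tup3/3: B =?= pair(arrow(unit, unit), char),  S =?= arrow(C, C),  T =?= option(unit).
Bind B := pair(arrow(unit, unit), char); substituting into the one remaining equation that mentions B gives: tup3(A, pair(nat, option(pair(arrow(unit, unit), char))), C) =?= tup3(pair(R, R), R, arrow(unit, int)). Substituting into the earlier binding gives E := option(pair(arrow(unit, unit), char)).
Bind S := arrow(C, C); no other remaining equation mentions S.
Bind T := option(unit); no other remaining equation mentions T.
Decompose tup3/3: A =?= pair(R, R),  pair(nat, option(pair(arrow(unit, unit), char))) =?= R,  C =?= arrow(unit, int).
Bind A := pair(R, R); no other remaining equation mentions A.
Bind R := pair(nat, option(pair(arrow(unit, unit), char))); no other remaining equation mentions R. Substituting into the earlier binding gives A := pair(pair(nat, option(pair(arrow(unit, unit), char))), pair(nat, option(pair(arrow(unit, unit), char)))).
Bind C := arrow(unit, int). Substituting into the earlier bindings gives T1 := arrow(arrow(unit, int), arrow(unit, int)), S := arrow(arrow(unit, int), arrow(unit, int)).
MGU = { E ↦ option(pair(arrow(unit, unit), char)), S2 ↦ unit, T1 ↦ arrow(arrow(unit, int), arrow(unit, int)), B ↦ pair(arrow(unit, unit), char), S ↦ arrow(arrow(unit, int), arrow(unit, int)), T ↦ option(unit), A ↦ pair(pair(nat, option(pair(arrow(unit, unit), char))), pair(nat, option(pair(arrow(unit, unit), char)))), R ↦ pair(nat, option(pair(arrow(unit, unit), char))), C ↦ arrow(unit, int) }, so S ↦ arrow(arrow(unit, int), arrow(unit, int)).

arrow(arrow(unit, int), arrow(unit, int))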